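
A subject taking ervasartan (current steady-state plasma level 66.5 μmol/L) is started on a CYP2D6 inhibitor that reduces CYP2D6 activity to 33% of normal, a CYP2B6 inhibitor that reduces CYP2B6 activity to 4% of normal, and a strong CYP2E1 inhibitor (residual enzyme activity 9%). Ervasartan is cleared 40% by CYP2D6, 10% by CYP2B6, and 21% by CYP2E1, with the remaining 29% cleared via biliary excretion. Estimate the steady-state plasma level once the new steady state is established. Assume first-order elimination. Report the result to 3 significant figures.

149 μmol/L

The CYP2D6 pathway (40% of clearance) drops to 0.33× activity: 0.4 × 0.33 = 0.132.
The CYP2B6 pathway (10% of clearance) is reduced to 0.04× activity: 0.1 × 0.04 = 0.004.
The CYP2E1 pathway (21% of clearance) drops to 0.09× activity: 0.21 × 0.09 = 0.0189.
Non-CYP routes (29%) are unchanged.
Relative clearance = 0.132 + 0.004 + 0.0189 + 0.29 = 0.4449.
Dividing the baseline by the relative clearance: 66.5 / 0.4449 = 149 μmol/L.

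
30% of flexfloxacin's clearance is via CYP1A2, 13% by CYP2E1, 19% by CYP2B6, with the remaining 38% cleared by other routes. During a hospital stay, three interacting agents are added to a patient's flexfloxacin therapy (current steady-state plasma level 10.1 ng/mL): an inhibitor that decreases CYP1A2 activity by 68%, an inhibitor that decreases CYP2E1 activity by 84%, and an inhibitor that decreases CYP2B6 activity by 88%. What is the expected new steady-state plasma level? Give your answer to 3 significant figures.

CYP1A2: 0.3 × 0.32 = 0.096
CYP2E1: 0.13 × 0.16 = 0.0208
CYP2B6: 0.19 × 0.12 = 0.0228
Other: 0.38 (unchanged)
CL_new/CL_old = 0.096 + 0.0208 + 0.0228 + 0.38 = 0.5196.
New steady-state plasma level = 10.1 / 0.5196 = 19.4 ng/mL (concentration scales inversely with clearance).

19.4 ng/mL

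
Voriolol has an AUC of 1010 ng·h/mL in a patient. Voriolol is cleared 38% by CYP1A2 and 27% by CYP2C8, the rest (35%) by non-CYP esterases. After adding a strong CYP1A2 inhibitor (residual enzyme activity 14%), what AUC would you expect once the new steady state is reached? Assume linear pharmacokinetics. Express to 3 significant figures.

1.50 × 10³ ng·h/mL

The CYP1A2 pathway (38% of clearance) is reduced to 0.14× activity: 0.38 × 0.14 = 0.0532.
CYP2C8 (27%) and the residual 35% are unaffected.
CL_new/CL_old = 0.0532 + 0.27 + 0.35 = 0.6732.
With dosing unchanged, AUC scales as 1/CL: 1010 / 0.6732 = 1.50 × 10³ ng·h/mL.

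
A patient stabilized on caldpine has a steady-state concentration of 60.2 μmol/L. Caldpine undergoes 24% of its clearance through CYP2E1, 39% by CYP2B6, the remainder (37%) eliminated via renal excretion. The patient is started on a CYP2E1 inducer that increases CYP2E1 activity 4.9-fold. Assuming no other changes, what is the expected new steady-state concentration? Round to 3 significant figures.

CYP2E1: 0.24 × 4.9 = 1.176
CYP2B6: 0.39 (unchanged)
Other: 0.37 (unchanged)
CL_new/CL_old = 1.176 + 0.39 + 0.37 = 1.936.
With dosing unchanged, steady-state concentration scales as 1/CL: 60.2 / 1.936 = 31.1 μmol/L.

31.1 μmol/L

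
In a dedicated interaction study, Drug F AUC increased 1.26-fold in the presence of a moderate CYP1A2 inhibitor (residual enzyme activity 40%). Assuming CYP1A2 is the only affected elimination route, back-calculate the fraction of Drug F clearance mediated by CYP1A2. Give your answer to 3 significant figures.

0.344

Let fm be the CYP1A2 fraction. New clearance relative to baseline = fm × 0.4 + (1 − fm).
AUC ratio = 1 / (new CL fraction), so new CL fraction = 1 / 1.26 = 0.7937.
fm × 0.4 + 1 − fm = 0.7937  ⇒  fm × (0.4 − 1) = −0.2063  ⇒  fm = 0.344.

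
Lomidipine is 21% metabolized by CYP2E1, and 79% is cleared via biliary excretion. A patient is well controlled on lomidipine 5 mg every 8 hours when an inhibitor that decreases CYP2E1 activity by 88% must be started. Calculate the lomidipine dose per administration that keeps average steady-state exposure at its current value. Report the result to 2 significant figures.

4.1 mg

CYP2E1: 0.21 × 0.12 = 0.0252
Other: 0.79 (unchanged)
New clearance relative to baseline: 0.0252 + 0.79 = 0.8152.
Css,avg = (dose rate)/CL, so holding Css fixed requires dose ∝ CL: 5 × 0.8152 = 4.1 mg.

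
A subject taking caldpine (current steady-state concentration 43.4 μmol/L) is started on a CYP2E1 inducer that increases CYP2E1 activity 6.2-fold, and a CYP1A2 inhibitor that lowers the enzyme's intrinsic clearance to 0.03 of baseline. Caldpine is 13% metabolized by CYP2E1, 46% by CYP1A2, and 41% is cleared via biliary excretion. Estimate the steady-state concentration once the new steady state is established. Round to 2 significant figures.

CYP2E1: 0.13 × 6.2 = 0.806
CYP1A2: 0.46 × 0.03 = 0.0138
Other: 0.41 (unchanged)
New clearance relative to baseline: 0.806 + 0.0138 + 0.41 = 1.2298.
New steady-state concentration = 43.4 / 1.2298 = 35 μmol/L (concentration scales inversely with clearance).

35 μmol/L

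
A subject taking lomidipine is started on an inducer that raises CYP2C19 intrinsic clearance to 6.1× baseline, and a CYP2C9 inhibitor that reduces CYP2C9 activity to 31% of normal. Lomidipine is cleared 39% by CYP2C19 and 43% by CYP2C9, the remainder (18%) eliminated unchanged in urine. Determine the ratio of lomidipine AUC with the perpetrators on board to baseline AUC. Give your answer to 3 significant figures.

0.371

The CYP2C19 pathway (39% of clearance) rises to 6.1× activity: 0.39 × 6.1 = 2.379.
The CYP2C9 pathway (43% of clearance) falls to 0.31× activity: 0.43 × 0.31 = 0.1333.
The remaining 18% of clearance is unaffected.
CL_new/CL_old = 2.379 + 0.1333 + 0.18 = 2.6923.
Net AUC ratio = 1 / 2.6923 = 0.371.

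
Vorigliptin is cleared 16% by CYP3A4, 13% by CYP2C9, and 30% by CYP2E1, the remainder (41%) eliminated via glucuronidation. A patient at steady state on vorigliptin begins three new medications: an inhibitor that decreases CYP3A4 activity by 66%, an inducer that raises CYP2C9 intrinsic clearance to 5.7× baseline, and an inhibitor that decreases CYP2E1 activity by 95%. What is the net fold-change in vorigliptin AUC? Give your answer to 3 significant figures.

0.819

CYP3A4: 0.16 × 0.34 = 0.0544
CYP2C9: 0.13 × 5.7 = 0.741
CYP2E1: 0.3 × 0.05 = 0.015
Other: 0.41 (unchanged)
New clearance relative to baseline: 0.0544 + 0.741 + 0.015 + 0.41 = 1.2204.
AUC ∝ 1/CL: fold-change = 1 / 1.2204 = 0.819.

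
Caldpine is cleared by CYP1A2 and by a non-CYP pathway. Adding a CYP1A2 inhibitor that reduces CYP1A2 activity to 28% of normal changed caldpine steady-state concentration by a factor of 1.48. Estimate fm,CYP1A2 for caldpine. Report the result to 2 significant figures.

Let fm be the CYP1A2 fraction. New clearance relative to baseline = fm × 0.28 + (1 − fm).
Steady-state concentration ratio = 1 / (new CL fraction), so new CL fraction = 1 / 1.48 = 0.6757.
fm × 0.28 + 1 − fm = 0.6757  ⇒  fm × (0.28 − 1) = −0.3243  ⇒  fm = 0.45.

0.45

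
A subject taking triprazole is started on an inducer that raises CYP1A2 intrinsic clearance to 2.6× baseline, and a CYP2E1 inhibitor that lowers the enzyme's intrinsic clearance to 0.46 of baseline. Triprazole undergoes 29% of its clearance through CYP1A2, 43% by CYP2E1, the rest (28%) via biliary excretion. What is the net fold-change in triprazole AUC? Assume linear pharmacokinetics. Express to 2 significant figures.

The CYP1A2 pathway (29% of clearance) is boosted to 2.6× activity: 0.29 × 2.6 = 0.754.
The CYP2E1 pathway (43% of clearance) drops to 0.46× activity: 0.43 × 0.46 = 0.1978.
The remaining 28% of clearance is unaffected.
CL_new/CL_old = 0.754 + 0.1978 + 0.28 = 1.2318.
Because AUC varies inversely with clearance, the combined effect is 1 / 1.2318 = 0.81.

0.81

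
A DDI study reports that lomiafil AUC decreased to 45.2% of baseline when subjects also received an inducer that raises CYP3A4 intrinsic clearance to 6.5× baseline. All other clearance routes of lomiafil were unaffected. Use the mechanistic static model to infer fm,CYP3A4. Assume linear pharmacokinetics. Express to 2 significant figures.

CL'/CL = 1 / 0.452 = 2.212
6.5·fm + (1 − fm) = 2.212
fm = (2.212 − 1) / (6.5 − 1) = 0.22

0.22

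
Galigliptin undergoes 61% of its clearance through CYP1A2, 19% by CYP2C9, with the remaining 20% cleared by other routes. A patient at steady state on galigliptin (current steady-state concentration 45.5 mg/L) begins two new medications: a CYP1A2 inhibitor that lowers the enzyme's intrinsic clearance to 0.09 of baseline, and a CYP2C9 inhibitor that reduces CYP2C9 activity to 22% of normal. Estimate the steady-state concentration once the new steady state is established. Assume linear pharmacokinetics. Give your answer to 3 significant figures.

153 mg/L

The CYP1A2 pathway (61% of clearance) is reduced to 0.09× activity: 0.61 × 0.09 = 0.0549.
The CYP2C9 pathway (19% of clearance) drops to 0.22× activity: 0.19 × 0.22 = 0.0418.
The remaining 20% of clearance is unaffected.
New clearance relative to baseline: 0.0549 + 0.0418 + 0.2 = 0.2967.
Dividing the baseline by the relative clearance: 45.5 / 0.2967 = 153 mg/L.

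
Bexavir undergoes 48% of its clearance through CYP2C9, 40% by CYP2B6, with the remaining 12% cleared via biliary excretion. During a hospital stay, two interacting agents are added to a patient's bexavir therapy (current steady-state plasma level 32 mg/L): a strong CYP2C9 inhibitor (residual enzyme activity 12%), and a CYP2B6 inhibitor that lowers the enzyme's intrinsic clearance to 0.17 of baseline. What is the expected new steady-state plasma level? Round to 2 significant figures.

CYP2C9: 0.48 × 0.12 = 0.0576
CYP2B6: 0.4 × 0.17 = 0.068
Other: 0.12 (unchanged)
New clearance relative to baseline: 0.0576 + 0.068 + 0.12 = 0.2456.
Steady-state plasma level ∝ 1/CL: new value = 32 / 0.2456 = 1.3 × 10² mg/L.

1.3 × 10² mg/L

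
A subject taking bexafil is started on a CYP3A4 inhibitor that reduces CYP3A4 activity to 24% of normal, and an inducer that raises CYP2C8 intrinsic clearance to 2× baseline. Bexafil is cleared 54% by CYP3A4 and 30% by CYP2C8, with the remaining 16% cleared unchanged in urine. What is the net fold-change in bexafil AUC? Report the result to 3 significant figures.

The CYP3A4 pathway (54% of clearance) falls to 0.24× activity: 0.54 × 0.24 = 0.1296.
The CYP2C8 pathway (30% of clearance) rises to 2× activity: 0.3 × 2 = 0.6.
Non-CYP routes (16%) are unchanged.
New clearance relative to baseline: 0.1296 + 0.6 + 0.16 = 0.8896.
Because AUC varies inversely with clearance, the combined effect is 1 / 0.8896 = 1.12.

1.12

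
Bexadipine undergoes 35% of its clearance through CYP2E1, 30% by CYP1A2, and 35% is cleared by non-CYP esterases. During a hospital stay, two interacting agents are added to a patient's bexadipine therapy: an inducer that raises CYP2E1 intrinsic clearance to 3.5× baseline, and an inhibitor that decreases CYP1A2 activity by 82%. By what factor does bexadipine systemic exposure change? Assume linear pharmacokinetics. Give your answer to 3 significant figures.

CYP2E1: 0.35 × 3.5 = 1.225
CYP1A2: 0.3 × 0.18 = 0.054
Other: 0.35 (unchanged)
New clearance relative to baseline: 1.225 + 0.054 + 0.35 = 1.629.
Systemic exposure ∝ 1/CL: fold-change = 1 / 1.629 = 0.614.

0.614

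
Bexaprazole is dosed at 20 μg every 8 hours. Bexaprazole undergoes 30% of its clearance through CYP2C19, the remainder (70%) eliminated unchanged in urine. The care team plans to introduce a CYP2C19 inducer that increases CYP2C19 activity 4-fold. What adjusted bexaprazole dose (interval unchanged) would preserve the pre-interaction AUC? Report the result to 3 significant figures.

38.0 μg

The CYP2C19 pathway (30% of clearance) is boosted to 4× activity: 0.3 × 4 = 1.2.
Non-CYP routes (70%) are unchanged.
New clearance relative to baseline: 1.2 + 0.7 = 1.9.
To maintain the same steady-state level, dose must scale with clearance: new dose = 20 × 1.9 = 38.0 μg.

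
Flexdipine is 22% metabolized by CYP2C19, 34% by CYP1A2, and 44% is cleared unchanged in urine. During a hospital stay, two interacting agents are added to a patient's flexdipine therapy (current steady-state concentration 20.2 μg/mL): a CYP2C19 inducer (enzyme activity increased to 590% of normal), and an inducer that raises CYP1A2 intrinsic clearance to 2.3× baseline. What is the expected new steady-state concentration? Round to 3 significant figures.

8.02 μg/mL

The CYP2C19 pathway (22% of clearance) is boosted to 5.9× activity: 0.22 × 5.9 = 1.298.
The CYP1A2 pathway (34% of clearance) increases to 2.3× activity: 0.34 × 2.3 = 0.782.
Non-CYP routes (44%) are unchanged.
Relative clearance = 1.298 + 0.782 + 0.44 = 2.52.
Dividing the baseline by the relative clearance: 20.2 / 2.52 = 8.02 μg/mL.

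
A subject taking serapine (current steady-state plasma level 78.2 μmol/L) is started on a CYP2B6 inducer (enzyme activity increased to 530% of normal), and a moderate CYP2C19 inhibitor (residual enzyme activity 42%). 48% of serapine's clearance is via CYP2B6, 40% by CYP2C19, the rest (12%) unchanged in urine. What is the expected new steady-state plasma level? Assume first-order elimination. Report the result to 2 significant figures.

28 μmol/L

The CYP2B6 pathway (48% of clearance) rises to 5.3× activity: 0.48 × 5.3 = 2.544.
The CYP2C19 pathway (40% of clearance) drops to 0.42× activity: 0.4 × 0.42 = 0.168.
The remaining 12% of clearance is unaffected.
New clearance relative to baseline: 2.544 + 0.168 + 0.12 = 2.832.
Steady-state plasma level ∝ 1/CL: new value = 78.2 / 2.832 = 28 μmol/L.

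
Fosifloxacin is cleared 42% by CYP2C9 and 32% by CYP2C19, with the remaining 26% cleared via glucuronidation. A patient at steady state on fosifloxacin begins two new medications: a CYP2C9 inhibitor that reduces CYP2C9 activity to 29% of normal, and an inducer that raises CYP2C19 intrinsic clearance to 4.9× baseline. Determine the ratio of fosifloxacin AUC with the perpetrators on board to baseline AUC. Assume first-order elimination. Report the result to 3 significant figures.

0.513

The CYP2C9 pathway (42% of clearance) drops to 0.29× activity: 0.42 × 0.29 = 0.1218.
The CYP2C19 pathway (32% of clearance) increases to 4.9× activity: 0.32 × 4.9 = 1.568.
Non-CYP routes (26%) are unchanged.
New clearance relative to baseline: 0.1218 + 1.568 + 0.26 = 1.9498.
Net AUC ratio = 1 / 1.9498 = 0.513.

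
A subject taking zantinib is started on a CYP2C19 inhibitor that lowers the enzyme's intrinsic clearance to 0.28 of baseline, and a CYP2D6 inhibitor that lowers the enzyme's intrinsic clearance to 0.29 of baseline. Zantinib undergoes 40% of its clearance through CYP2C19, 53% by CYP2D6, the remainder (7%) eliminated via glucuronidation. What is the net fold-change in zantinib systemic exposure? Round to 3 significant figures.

CYP2C19: 0.4 × 0.28 = 0.112
CYP2D6: 0.53 × 0.29 = 0.1537
Other: 0.07 (unchanged)
Relative clearance = 0.112 + 0.1537 + 0.07 = 0.3357.
Systemic exposure ∝ 1/CL: fold-change = 1 / 0.3357 = 2.98.

2.98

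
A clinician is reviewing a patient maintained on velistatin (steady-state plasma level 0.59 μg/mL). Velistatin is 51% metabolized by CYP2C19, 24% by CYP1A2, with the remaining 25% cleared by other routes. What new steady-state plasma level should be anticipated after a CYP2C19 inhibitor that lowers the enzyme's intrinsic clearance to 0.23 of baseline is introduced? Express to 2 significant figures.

The CYP2C19 pathway (51% of clearance) is reduced to 0.23× activity: 0.51 × 0.23 = 0.1173.
CYP1A2 (24%) and the residual 25% are unaffected.
New clearance relative to baseline: 0.1173 + 0.24 + 0.25 = 0.6073.
Steady-state plasma level ∝ 1/CL, so new value = 0.59 / 0.6073 = 0.97 μg/mL.

0.97 μg/mL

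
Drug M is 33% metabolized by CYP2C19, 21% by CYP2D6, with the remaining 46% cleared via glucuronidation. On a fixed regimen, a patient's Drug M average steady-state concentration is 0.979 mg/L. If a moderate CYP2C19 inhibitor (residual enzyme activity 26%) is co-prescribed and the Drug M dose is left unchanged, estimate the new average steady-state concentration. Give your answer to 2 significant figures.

The CYP2C19 pathway (33% of clearance) is reduced to 0.26× activity: 0.33 × 0.26 = 0.0858.
CYP2D6 (21%) and the residual 46% are unaffected.
New clearance relative to baseline: 0.0858 + 0.21 + 0.46 = 0.7558.
With dosing unchanged, average steady-state concentration scales as 1/CL: 0.979 / 0.7558 = 1.3 mg/L.

1.3 mg/L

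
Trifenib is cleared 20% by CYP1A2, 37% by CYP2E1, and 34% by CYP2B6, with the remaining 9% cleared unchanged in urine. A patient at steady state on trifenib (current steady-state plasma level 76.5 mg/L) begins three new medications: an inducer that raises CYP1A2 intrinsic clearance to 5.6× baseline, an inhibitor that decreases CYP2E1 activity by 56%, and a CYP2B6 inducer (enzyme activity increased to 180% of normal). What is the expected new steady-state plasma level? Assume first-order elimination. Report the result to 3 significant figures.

The CYP1A2 pathway (20% of clearance) is boosted to 5.6× activity: 0.2 × 5.6 = 1.12.
The CYP2E1 pathway (37% of clearance) drops to 0.44× activity: 0.37 × 0.44 = 0.1628.
The CYP2B6 pathway (34% of clearance) rises to 1.8× activity: 0.34 × 1.8 = 0.612.
Non-CYP routes (9%) are unchanged.
Relative clearance = 1.12 + 0.1628 + 0.612 + 0.09 = 1.9848.
Steady-state plasma level ∝ 1/CL: new value = 76.5 / 1.9848 = 38.5 mg/L.

38.5 mg/L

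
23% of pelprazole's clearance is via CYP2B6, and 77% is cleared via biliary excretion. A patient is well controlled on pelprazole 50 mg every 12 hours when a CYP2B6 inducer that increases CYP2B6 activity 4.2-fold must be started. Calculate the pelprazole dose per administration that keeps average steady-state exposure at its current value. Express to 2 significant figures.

87 mg

CYP2B6: 0.23 × 4.2 = 0.966
Other: 0.77 (unchanged)
New clearance relative to baseline: 0.966 + 0.77 = 1.736.
To maintain the same steady-state level, dose must scale with clearance: new dose = 50 × 1.736 = 87 mg.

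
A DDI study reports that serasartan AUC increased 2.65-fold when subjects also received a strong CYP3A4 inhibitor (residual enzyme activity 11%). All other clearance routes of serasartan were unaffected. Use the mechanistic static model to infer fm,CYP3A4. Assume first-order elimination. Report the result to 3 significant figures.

0.700

CL'/CL = 1 / 2.65 = 0.3774
0.11·fm + (1 − fm) = 0.3774
fm = (0.3774 − 1) / (0.11 − 1) = 0.700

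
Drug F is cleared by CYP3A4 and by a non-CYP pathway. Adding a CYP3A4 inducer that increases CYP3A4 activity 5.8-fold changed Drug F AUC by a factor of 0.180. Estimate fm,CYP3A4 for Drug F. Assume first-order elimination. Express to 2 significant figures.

Write x for the fraction cleared via CYP3A4. The observed AUC change means clearance rose to 1/0.180 = 5.556 of baseline.
Only the CYP3A4 route changed, so 5.556 = x·5.8 + (1 − x), giving x = 0.95.

0.95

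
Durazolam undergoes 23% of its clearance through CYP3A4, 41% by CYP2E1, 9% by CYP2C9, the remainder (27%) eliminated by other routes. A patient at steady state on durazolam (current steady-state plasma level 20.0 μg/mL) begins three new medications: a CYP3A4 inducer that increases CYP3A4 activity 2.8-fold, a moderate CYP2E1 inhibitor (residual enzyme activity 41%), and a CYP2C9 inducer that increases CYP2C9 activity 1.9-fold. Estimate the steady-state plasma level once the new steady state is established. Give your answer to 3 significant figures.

16.0 μg/mL

CYP3A4: 0.23 × 2.8 = 0.644
CYP2E1: 0.41 × 0.41 = 0.1681
CYP2C9: 0.09 × 1.9 = 0.171
Other: 0.27 (unchanged)
Relative clearance = 0.644 + 0.1681 + 0.171 + 0.27 = 1.2531.
New steady-state plasma level = 20.0 / 1.2531 = 16.0 μg/mL (concentration scales inversely with clearance).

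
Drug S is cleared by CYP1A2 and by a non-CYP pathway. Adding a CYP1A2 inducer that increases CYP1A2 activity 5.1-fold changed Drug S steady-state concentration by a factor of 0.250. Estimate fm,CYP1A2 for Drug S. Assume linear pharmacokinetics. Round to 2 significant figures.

0.73

Call the CYP1A2 fraction fm. After the interaction, CL_new/CL_old = fm × 5.1 + (1 − fm).
Steady-state concentration ratio = 1 / (new CL fraction), so new CL fraction = 1 / 0.250 = 4.
fm × 5.1 + 1 − fm = 4  ⇒  fm × (5.1 − 1) = 3  ⇒  fm = 0.73.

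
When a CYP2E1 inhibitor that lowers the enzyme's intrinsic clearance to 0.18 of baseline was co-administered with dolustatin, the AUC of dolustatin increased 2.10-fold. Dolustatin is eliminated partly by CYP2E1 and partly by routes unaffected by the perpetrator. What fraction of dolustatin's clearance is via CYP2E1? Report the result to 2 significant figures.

0.64

CL'/CL = 1 / 2.10 = 0.4762
0.18·fm + (1 − fm) = 0.4762
fm = (0.4762 − 1) / (0.18 − 1) = 0.64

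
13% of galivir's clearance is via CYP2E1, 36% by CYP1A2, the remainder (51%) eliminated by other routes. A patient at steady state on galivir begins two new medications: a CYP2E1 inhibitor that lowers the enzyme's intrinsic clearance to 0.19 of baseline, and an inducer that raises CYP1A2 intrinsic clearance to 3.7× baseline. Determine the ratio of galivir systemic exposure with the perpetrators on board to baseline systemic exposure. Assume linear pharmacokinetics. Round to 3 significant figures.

CYP2E1: 0.13 × 0.19 = 0.0247
CYP1A2: 0.36 × 3.7 = 1.332
Other: 0.51 (unchanged)
New clearance relative to baseline: 0.0247 + 1.332 + 0.51 = 1.8667.
Because systemic exposure varies inversely with clearance, the combined effect is 1 / 1.8667 = 0.536.

0.536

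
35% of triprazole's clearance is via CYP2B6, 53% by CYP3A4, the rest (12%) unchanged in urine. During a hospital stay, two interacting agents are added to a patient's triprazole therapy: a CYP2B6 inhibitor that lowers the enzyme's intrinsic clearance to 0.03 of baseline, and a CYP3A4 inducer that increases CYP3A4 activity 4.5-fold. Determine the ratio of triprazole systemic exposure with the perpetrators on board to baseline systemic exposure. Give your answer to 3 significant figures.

CYP2B6: 0.35 × 0.03 = 0.0105
CYP3A4: 0.53 × 4.5 = 2.385
Other: 0.12 (unchanged)
Relative clearance = 0.0105 + 2.385 + 0.12 = 2.5155.
Because systemic exposure varies inversely with clearance, the combined effect is 1 / 2.5155 = 0.398.

0.398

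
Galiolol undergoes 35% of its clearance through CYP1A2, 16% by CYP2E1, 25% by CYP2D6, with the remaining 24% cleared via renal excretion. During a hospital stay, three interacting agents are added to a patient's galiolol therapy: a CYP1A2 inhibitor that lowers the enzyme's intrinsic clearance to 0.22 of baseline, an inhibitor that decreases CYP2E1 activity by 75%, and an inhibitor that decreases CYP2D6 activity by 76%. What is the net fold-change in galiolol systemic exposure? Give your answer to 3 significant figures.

CYP1A2: 0.35 × 0.22 = 0.077
CYP2E1: 0.16 × 0.25 = 0.04
CYP2D6: 0.25 × 0.24 = 0.06
Other: 0.24 (unchanged)
CL_new/CL_old = 0.077 + 0.04 + 0.06 + 0.24 = 0.417.
Systemic exposure ∝ 1/CL: fold-change = 1 / 0.417 = 2.40.

2.40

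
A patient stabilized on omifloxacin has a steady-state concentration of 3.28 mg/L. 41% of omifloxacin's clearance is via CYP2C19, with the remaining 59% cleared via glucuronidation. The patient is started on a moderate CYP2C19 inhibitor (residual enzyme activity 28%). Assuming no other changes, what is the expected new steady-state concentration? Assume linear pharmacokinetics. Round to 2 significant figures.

The CYP2C19 pathway (41% of clearance) drops to 0.28× activity: 0.41 × 0.28 = 0.1148.
Non-CYP routes (59%) are unchanged.
Relative clearance = 0.1148 + 0.59 = 0.7048.
Steady-state concentration ∝ 1/CL, so new value = 3.28 / 0.7048 = 4.7 mg/L.

4.7 mg/L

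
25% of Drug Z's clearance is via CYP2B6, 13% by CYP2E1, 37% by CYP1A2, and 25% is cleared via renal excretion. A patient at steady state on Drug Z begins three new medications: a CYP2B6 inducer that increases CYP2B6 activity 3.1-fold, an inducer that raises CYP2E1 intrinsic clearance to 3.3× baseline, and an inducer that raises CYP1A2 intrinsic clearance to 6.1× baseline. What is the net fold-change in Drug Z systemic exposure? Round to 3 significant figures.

The CYP2B6 pathway (25% of clearance) rises to 3.1× activity: 0.25 × 3.1 = 0.775.
The CYP2E1 pathway (13% of clearance) rises to 3.3× activity: 0.13 × 3.3 = 0.429.
The CYP1A2 pathway (37% of clearance) rises to 6.1× activity: 0.37 × 6.1 = 2.257.
The remaining 25% of clearance is unaffected.
CL_new/CL_old = 0.775 + 0.429 + 2.257 + 0.25 = 3.711.
Because systemic exposure varies inversely with clearance, the combined effect is 1 / 3.711 = 0.269.

0.269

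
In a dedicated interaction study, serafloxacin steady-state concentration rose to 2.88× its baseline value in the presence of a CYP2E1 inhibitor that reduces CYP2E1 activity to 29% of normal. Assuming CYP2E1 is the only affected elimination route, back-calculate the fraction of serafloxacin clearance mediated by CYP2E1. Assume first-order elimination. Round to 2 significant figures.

Call the CYP2E1 fraction fm. After the interaction, CL_new/CL_old = fm × 0.29 + (1 − fm).
Steady-state concentration ratio = 1 / (new CL fraction), so new CL fraction = 1 / 2.88 = 0.3472.
fm × 0.29 + 1 − fm = 0.3472  ⇒  fm × (0.29 − 1) = −0.6528  ⇒  fm = 0.92.

0.92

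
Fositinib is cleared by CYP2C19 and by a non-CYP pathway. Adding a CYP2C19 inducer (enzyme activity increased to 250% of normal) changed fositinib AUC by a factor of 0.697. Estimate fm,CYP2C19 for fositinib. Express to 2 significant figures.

Let fm be the CYP2C19 fraction. New clearance relative to baseline = fm × 2.5 + (1 − fm).
AUC ratio = 1 / (new CL fraction), so new CL fraction = 1 / 0.697 = 1.435.
fm × 2.5 + 1 − fm = 1.435  ⇒  fm × (2.5 − 1) = 0.4347  ⇒  fm = 0.29.

0.29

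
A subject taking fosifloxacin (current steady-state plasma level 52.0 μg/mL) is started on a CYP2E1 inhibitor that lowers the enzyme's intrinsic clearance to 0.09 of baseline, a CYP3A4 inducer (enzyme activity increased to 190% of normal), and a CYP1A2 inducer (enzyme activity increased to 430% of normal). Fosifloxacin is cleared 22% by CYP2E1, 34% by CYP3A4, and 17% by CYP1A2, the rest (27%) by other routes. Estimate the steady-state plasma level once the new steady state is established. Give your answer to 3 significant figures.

The CYP2E1 pathway (22% of clearance) drops to 0.09× activity: 0.22 × 0.09 = 0.0198.
The CYP3A4 pathway (34% of clearance) is boosted to 1.9× activity: 0.34 × 1.9 = 0.646.
The CYP1A2 pathway (17% of clearance) increases to 4.3× activity: 0.17 × 4.3 = 0.731.
Non-CYP routes (27%) are unchanged.
Relative clearance = 0.0198 + 0.646 + 0.731 + 0.27 = 1.6668.
Steady-state plasma level ∝ 1/CL: new value = 52.0 / 1.6668 = 31.2 μg/mL.

31.2 μg/mL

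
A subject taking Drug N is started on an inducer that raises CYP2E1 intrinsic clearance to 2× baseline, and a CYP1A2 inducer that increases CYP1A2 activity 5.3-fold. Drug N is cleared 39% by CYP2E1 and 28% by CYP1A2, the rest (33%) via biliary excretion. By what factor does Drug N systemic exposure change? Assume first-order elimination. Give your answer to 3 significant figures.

0.386

CYP2E1: 0.39 × 2 = 0.78
CYP1A2: 0.28 × 5.3 = 1.484
Other: 0.33 (unchanged)
New clearance relative to baseline: 0.78 + 1.484 + 0.33 = 2.594.
Systemic exposure ∝ 1/CL: fold-change = 1 / 2.594 = 0.386.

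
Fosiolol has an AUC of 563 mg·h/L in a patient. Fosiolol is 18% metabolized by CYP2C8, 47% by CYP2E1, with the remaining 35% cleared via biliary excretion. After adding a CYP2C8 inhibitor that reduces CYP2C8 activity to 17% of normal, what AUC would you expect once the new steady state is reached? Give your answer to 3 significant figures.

662 mg·h/L

CYP2C8: 0.18 × 0.17 = 0.0306
CYP2E1: 0.47 (unchanged)
Other: 0.35 (unchanged)
Relative clearance = 0.0306 + 0.47 + 0.35 = 0.8506.
AUC ∝ 1/CL, so new value = 563 / 0.8506 = 662 mg·h/L.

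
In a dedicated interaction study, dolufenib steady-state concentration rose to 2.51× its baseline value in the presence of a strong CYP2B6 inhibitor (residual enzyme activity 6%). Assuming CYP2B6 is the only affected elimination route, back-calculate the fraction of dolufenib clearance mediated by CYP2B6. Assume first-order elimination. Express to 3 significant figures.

Call the CYP2B6 fraction fm. After the interaction, CL_new/CL_old = fm × 0.06 + (1 − fm).
Steady-state concentration ratio = 1 / (new CL fraction), so new CL fraction = 1 / 2.51 = 0.3984.
fm × 0.06 + 1 − fm = 0.3984  ⇒  fm × (0.06 − 1) = −0.6016  ⇒  fm = 0.640.

0.640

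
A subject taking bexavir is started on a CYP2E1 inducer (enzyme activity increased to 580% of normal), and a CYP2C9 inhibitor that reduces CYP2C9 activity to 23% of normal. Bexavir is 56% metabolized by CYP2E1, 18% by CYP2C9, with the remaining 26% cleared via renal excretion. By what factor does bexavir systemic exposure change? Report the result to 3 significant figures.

The CYP2E1 pathway (56% of clearance) rises to 5.8× activity: 0.56 × 5.8 = 3.248.
The CYP2C9 pathway (18% of clearance) drops to 0.23× activity: 0.18 × 0.23 = 0.0414.
Non-CYP routes (26%) are unchanged.
Relative clearance = 3.248 + 0.0414 + 0.26 = 3.5494.
Because systemic exposure varies inversely with clearance, the combined effect is 1 / 3.5494 = 0.282.

0.282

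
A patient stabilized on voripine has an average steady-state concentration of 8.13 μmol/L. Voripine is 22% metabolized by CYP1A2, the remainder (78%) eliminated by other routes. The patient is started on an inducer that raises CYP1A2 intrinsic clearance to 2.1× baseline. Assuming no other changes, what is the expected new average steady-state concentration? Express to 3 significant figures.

The CYP1A2 pathway (22% of clearance) is boosted to 2.1× activity: 0.22 × 2.1 = 0.462.
The remaining 78% of clearance is unaffected.
Relative clearance = 0.462 + 0.78 = 1.242.
Average steady-state concentration ∝ 1/CL, so new value = 8.13 / 1.242 = 6.55 μmol/L.

6.55 μmol/L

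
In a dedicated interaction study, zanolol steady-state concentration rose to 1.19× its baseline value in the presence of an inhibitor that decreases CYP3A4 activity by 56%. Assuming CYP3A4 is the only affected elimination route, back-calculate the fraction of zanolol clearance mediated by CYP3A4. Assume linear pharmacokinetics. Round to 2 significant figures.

0.29

CL'/CL = 1 / 1.19 = 0.8403
0.44·fm + (1 − fm) = 0.8403
fm = (0.8403 − 1) / (0.44 − 1) = 0.29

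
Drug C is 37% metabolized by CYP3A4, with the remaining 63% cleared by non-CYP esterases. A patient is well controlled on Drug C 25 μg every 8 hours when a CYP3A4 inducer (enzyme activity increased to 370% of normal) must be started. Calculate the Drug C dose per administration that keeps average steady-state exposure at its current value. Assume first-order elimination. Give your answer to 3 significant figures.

50.0 μg

The CYP3A4 pathway (37% of clearance) is boosted to 3.7× activity: 0.37 × 3.7 = 1.369.
The remaining 63% of clearance is unaffected.
CL_new/CL_old = 1.369 + 0.63 = 1.999.
Exposure is unchanged when dose changes in proportion to clearance. New dose = 25 μg × 1.999 = 50.0 μg.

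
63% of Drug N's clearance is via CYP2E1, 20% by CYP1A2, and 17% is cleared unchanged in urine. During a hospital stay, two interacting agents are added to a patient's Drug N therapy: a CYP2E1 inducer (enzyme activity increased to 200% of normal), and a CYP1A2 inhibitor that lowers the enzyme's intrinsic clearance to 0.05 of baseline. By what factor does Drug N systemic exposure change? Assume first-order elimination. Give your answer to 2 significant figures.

0.69

CYP2E1: 0.63 × 2 = 1.26
CYP1A2: 0.2 × 0.05 = 0.01
Other: 0.17 (unchanged)
Relative clearance = 1.26 + 0.01 + 0.17 = 1.44.
Because systemic exposure varies inversely with clearance, the combined effect is 1 / 1.44 = 0.69.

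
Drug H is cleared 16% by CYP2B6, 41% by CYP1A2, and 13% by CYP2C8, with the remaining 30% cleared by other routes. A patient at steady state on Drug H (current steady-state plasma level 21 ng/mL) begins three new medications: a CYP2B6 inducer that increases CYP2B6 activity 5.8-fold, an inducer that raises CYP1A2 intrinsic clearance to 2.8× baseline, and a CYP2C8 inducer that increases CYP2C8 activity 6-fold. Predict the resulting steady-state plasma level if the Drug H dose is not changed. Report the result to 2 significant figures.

6.7 ng/mL

The CYP2B6 pathway (16% of clearance) is boosted to 5.8× activity: 0.16 × 5.8 = 0.928.
The CYP1A2 pathway (41% of clearance) rises to 2.8× activity: 0.41 × 2.8 = 1.148.
The CYP2C8 pathway (13% of clearance) is boosted to 6× activity: 0.13 × 6 = 0.78.
The remaining 30% of clearance is unaffected.
CL_new/CL_old = 0.928 + 1.148 + 0.78 + 0.3 = 3.156.
Dividing the baseline by the relative clearance: 21 / 3.156 = 6.7 ng/mL.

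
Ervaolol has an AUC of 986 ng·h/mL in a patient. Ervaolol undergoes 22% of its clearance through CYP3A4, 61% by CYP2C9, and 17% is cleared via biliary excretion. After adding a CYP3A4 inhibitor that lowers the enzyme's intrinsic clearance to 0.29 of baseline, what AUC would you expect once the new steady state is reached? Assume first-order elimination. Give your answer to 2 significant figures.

The CYP3A4 pathway (22% of clearance) falls to 0.29× activity: 0.22 × 0.29 = 0.0638.
CYP2C9 (61%) and the residual 17% are unaffected.
CL_new/CL_old = 0.0638 + 0.61 + 0.17 = 0.8438.
New AUC = baseline ÷ relative clearance = 986 / 0.8438 = 1.2 × 10³ ng·h/mL.

1.2 × 10³ ng·h/mL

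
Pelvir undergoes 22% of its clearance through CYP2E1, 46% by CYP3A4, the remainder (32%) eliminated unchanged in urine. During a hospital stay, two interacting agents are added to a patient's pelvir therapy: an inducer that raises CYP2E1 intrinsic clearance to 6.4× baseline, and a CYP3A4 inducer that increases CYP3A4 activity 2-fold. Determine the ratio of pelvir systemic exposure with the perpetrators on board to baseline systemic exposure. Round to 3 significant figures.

0.378

CYP2E1: 0.22 × 6.4 = 1.408
CYP3A4: 0.46 × 2 = 0.92
Other: 0.32 (unchanged)
Relative clearance = 1.408 + 0.92 + 0.32 = 2.648.
Net systemic exposure ratio = 1 / 2.648 = 0.378.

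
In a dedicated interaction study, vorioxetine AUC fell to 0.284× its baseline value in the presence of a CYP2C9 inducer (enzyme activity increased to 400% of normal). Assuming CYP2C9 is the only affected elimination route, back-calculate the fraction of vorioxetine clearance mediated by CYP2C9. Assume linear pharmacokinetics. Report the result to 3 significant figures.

0.840

CL'/CL = 1 / 0.284 = 3.521
4·fm + (1 − fm) = 3.521
fm = (3.521 − 1) / (4 − 1) = 0.840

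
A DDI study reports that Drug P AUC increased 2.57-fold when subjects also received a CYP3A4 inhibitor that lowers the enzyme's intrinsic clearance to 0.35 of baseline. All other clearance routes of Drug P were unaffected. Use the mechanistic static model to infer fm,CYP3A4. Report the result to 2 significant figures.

CL'/CL = 1 / 2.57 = 0.3891
0.35·fm + (1 − fm) = 0.3891
fm = (0.3891 − 1) / (0.35 − 1) = 0.94

0.94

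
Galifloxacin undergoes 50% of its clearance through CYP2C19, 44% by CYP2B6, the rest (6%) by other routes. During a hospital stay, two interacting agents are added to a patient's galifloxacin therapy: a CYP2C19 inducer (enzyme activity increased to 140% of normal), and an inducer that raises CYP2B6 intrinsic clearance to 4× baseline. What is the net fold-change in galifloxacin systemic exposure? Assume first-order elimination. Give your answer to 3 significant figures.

0.397

CYP2C19: 0.5 × 1.4 = 0.7
CYP2B6: 0.44 × 4 = 1.76
Other: 0.06 (unchanged)
CL_new/CL_old = 0.7 + 1.76 + 0.06 = 2.52.
Because systemic exposure varies inversely with clearance, the combined effect is 1 / 2.52 = 0.397.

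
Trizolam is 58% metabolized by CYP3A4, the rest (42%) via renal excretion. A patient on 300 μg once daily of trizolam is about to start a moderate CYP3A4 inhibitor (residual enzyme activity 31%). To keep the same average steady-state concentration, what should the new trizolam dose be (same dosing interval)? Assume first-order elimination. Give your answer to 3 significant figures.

The CYP3A4 pathway (58% of clearance) drops to 0.31× activity: 0.58 × 0.31 = 0.1798.
Non-CYP routes (42%) are unchanged.
New clearance relative to baseline: 0.1798 + 0.42 = 0.5998.
To maintain the same steady-state level, dose must scale with clearance: new dose = 300 × 0.5998 = 180 μg.

180 μg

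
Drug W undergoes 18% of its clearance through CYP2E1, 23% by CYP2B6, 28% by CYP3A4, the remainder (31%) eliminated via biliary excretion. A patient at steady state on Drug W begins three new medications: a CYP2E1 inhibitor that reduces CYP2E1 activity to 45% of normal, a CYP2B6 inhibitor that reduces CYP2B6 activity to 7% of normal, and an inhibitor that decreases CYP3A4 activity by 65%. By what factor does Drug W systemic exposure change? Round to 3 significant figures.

1.98

The CYP2E1 pathway (18% of clearance) drops to 0.45× activity: 0.18 × 0.45 = 0.081.
The CYP2B6 pathway (23% of clearance) falls to 0.07× activity: 0.23 × 0.07 = 0.0161.
The CYP3A4 pathway (28% of clearance) drops to 0.35× activity: 0.28 × 0.35 = 0.098.
The remaining 31% of clearance is unaffected.
New clearance relative to baseline: 0.081 + 0.0161 + 0.098 + 0.31 = 0.5051.
Because systemic exposure varies inversely with clearance, the combined effect is 1 / 0.5051 = 1.98.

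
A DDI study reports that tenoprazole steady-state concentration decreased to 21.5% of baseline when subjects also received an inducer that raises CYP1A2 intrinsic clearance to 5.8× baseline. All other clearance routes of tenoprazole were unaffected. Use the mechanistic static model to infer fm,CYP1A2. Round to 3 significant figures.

0.761

Let fm be the CYP1A2 fraction. New clearance relative to baseline = fm × 5.8 + (1 − fm).
Steady-state concentration ratio = 1 / (new CL fraction), so new CL fraction = 1 / 0.215 = 4.651.
fm × 5.8 + 1 − fm = 4.651  ⇒  fm × (5.8 − 1) = 3.651  ⇒  fm = 0.761.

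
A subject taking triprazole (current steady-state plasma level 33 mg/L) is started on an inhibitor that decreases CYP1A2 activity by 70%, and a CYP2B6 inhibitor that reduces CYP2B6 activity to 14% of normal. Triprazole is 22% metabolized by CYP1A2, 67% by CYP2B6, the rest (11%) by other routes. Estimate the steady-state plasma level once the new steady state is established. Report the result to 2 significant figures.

The CYP1A2 pathway (22% of clearance) falls to 0.3× activity: 0.22 × 0.3 = 0.066.
The CYP2B6 pathway (67% of clearance) is reduced to 0.14× activity: 0.67 × 0.14 = 0.0938.
The remaining 11% of clearance is unaffected.
CL_new/CL_old = 0.066 + 0.0938 + 0.11 = 0.2698.
New steady-state plasma level = 33 / 0.2698 = 1.2 × 10² mg/L (concentration scales inversely with clearance).

1.2 × 10² mg/L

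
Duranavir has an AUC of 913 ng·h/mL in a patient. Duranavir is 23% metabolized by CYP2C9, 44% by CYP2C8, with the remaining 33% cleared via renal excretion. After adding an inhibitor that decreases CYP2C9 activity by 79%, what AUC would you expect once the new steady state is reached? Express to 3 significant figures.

1.12 × 10³ ng·h/mL

The CYP2C9 pathway (23% of clearance) falls to 0.21× activity: 0.23 × 0.21 = 0.0483.
CYP2C8 (44%) and the residual 33% are unaffected.
Relative clearance = 0.0483 + 0.44 + 0.33 = 0.8183.
AUC ∝ 1/CL, so new value = 913 / 0.8183 = 1.12 × 10³ ng·h/mL.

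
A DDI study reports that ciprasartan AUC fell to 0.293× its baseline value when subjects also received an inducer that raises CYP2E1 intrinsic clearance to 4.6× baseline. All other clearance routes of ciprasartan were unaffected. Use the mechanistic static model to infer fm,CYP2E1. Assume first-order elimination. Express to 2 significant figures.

0.67

Write x for the fraction cleared via CYP2E1. The observed AUC change means clearance rose to 1/0.293 = 3.413 of baseline.
Only the CYP2E1 route changed, so 3.413 = x·4.6 + (1 − x), giving x = 0.67.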